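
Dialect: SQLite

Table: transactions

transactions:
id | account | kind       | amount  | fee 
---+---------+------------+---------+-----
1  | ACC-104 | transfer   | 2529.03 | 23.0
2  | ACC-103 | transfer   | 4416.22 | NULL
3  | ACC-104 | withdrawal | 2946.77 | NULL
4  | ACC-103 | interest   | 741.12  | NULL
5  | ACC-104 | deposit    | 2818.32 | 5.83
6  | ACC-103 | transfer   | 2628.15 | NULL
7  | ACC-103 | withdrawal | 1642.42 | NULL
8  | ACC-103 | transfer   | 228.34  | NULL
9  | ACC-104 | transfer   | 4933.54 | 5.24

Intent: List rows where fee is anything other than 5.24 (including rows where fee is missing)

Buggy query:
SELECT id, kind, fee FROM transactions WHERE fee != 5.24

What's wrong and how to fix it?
Bug: Inequality against NULL is unknown, not true; rows with NULL are dropped

Fix: Handle NULL separately with IS NULL alongside the inequality

Corrected query:
SELECT id, kind, fee FROM transactions WHERE fee != 5.24 OR fee IS NULL

Result:
id | kind       | fee 
---+------------+-----
1  | transfer   | 23  
2  | transfer   | NULL
3  | withdrawal | NULL
4  | interest   | NULL
5  | deposit    | 5.83
6  | transfer   | NULL
7  | withdrawal | NULL
8  | transfer   | NULL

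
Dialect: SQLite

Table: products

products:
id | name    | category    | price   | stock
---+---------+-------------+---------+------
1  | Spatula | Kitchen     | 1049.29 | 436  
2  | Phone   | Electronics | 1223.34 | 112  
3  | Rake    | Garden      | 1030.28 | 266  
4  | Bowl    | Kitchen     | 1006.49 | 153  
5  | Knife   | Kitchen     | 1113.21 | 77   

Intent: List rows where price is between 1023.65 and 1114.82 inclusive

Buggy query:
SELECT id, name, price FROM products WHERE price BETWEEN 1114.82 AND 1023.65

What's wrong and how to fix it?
Bug: The bounds are reversed; BETWEEN a AND b requires a <= b to match anything

Fix: Swap the bounds so the smaller value comes first

Corrected query:
SELECT id, name, price FROM products WHERE price BETWEEN 1023.65 AND 1114.82

Result:
id | name    | price  
---+---------+--------
1  | Spatula | 1049.29
3  | Rake    | 1030.28
5  | Knife   | 1113.21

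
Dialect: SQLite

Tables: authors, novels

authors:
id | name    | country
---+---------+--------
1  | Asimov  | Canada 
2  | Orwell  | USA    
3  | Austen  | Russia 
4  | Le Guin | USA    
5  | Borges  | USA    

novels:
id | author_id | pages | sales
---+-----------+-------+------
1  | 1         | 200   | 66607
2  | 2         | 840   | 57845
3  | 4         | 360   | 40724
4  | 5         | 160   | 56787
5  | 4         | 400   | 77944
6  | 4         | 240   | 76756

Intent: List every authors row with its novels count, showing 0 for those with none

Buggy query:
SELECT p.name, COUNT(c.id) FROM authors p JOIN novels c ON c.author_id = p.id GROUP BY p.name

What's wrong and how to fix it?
Bug: INNER JOIN drops authors rows that have no matching novels rows

Fix: Switch to LEFT JOIN to retain unmatched parent rows

Corrected query:
SELECT p.name, COUNT(c.id) FROM authors p LEFT JOIN novels c ON c.author_id = p.id GROUP BY p.name

Result:
name    | COUNT(c.id)
--------+------------
Asimov  | 1          
Austen  | 0          
Borges  | 1          
Le Guin | 3          
Orwell  | 1          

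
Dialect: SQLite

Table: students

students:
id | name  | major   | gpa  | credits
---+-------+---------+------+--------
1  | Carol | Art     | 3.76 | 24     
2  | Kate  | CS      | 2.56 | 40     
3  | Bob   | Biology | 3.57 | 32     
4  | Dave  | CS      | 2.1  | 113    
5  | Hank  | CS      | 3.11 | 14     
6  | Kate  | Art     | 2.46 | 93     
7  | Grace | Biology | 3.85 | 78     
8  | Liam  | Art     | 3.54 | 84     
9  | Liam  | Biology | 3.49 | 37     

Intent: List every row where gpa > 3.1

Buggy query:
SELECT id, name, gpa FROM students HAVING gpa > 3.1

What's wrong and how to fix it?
Bug: This is a non-aggregate query (no GROUP BY, no aggregates), so in SQLite the HAVING clause is invalid here; a row-level condition belongs in WHERE

Fix: Use WHERE for row-level filtering

Corrected query:
SELECT id, name, gpa FROM students WHERE gpa > 3.1

Result:
id | name  | gpa 
---+-------+-----
1  | Carol | 3.76
3  | Bob   | 3.57
5  | Hank  | 3.11
7  | Grace | 3.85
8  | Liam  | 3.54
9  | Liam  | 3.49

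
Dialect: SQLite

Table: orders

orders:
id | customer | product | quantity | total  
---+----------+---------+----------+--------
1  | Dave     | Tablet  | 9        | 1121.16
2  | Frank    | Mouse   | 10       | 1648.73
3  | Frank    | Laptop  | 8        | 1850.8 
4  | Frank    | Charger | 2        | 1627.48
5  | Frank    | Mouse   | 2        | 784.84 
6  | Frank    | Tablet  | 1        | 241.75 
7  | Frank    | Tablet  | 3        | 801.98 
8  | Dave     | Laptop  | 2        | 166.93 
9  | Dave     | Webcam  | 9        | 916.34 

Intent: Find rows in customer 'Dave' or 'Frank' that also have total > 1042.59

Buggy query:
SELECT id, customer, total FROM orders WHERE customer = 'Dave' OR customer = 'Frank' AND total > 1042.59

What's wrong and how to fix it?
Bug: AND binds tighter than OR, so this parses as customer = 'Dave' OR (customer = 'Frank' AND total > 1042.59)

Fix: Group the OR with parentheses (or use IN), then AND the threshold

Corrected query:
SELECT id, customer, total FROM orders WHERE (customer = 'Dave' OR customer = 'Frank') AND total > 1042.59

Result:
id | customer | total  
---+----------+--------
1  | Dave     | 1121.16
2  | Frank    | 1648.73
3  | Frank    | 1850.8 
4  | Frank    | 1627.48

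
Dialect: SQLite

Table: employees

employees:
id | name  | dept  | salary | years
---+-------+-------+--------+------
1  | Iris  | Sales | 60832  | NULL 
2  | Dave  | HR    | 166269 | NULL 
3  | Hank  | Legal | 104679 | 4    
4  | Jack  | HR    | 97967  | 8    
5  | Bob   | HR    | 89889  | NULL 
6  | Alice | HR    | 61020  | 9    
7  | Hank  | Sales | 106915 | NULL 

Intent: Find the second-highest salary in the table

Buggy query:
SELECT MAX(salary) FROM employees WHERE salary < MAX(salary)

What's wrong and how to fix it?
Bug: MAX(salary) on the right of the comparison is an aggregate-in-WHERE error

Fix: Compute the overall MAX in a subquery, then take MAX of rows below it

Corrected query:
SELECT MAX(salary) FROM employees WHERE salary < (SELECT MAX(salary) FROM employees)

Result:
MAX(salary)
-----------
106915     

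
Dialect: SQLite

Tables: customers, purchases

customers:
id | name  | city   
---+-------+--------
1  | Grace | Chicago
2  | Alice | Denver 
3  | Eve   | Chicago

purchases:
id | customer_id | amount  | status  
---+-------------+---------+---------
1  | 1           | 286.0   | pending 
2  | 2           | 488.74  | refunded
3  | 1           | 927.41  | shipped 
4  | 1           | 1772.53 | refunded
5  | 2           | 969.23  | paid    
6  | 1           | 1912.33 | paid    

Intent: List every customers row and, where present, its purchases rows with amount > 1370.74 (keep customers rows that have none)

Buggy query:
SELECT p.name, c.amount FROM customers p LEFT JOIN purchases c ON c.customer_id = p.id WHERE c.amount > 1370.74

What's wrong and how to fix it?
Bug: Filtering c.amount in WHERE discards the NULL rows produced by LEFT JOIN, turning it into an inner join

Fix: Put 'c.amount > 1370.74' in the JOIN's ON clause instead of WHERE

Corrected query:
SELECT p.name, c.amount FROM customers p LEFT JOIN purchases c ON c.customer_id = p.id AND c.amount > 1370.74

Result:
name  | amount 
------+--------
Grace | 1772.53
Grace | 1912.33
Alice | NULL   
Eve   | NULL   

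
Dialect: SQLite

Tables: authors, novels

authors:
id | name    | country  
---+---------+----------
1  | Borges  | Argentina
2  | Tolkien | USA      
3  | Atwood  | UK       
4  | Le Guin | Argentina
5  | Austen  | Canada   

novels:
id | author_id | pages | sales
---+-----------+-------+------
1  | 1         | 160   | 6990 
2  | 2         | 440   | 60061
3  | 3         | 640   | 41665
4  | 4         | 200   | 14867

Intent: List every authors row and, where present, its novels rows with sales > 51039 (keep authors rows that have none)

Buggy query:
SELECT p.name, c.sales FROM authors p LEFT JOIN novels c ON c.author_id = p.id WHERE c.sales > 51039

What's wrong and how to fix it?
Bug: Filtering c.sales in WHERE discards the NULL rows produced by LEFT JOIN, turning it into an inner join

Fix: Move the right-table condition into the ON clause so unmatched parents are kept

Corrected query:
SELECT p.name, c.sales FROM authors p LEFT JOIN novels c ON c.author_id = p.id AND c.sales > 51039

Result:
name    | sales
--------+------
Borges  | NULL 
Tolkien | 60061
Atwood  | NULL 
Le Guin | NULL 
Austen  | NULL 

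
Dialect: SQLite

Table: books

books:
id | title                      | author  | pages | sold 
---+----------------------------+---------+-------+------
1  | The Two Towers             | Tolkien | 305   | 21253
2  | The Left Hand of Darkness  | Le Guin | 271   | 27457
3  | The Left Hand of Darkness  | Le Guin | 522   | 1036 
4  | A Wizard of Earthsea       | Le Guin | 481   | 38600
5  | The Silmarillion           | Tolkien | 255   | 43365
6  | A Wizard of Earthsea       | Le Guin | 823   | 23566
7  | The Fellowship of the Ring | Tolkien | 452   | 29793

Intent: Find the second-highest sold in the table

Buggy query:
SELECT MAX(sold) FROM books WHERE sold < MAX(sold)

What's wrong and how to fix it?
Bug: MAX(sold) on the right of the comparison is an aggregate-in-WHERE error

Fix: Put the inner MAX in a scalar subquery

Corrected query:
SELECT MAX(sold) FROM books WHERE sold < (SELECT MAX(sold) FROM books)

Result:
MAX(sold)
---------
38600    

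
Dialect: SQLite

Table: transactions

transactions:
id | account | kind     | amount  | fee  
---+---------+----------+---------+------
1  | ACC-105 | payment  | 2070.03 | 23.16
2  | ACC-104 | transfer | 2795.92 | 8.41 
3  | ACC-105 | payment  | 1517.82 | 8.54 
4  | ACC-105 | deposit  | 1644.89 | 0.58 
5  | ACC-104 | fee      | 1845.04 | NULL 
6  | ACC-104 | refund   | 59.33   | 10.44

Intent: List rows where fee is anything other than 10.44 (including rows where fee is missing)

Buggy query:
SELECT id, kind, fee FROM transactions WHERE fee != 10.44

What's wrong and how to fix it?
Bug: 'fee != 10.44' is unknown when fee is NULL, so NULL rows are silently excluded

Fix: Handle NULL separately with IS NULL alongside the inequality

Corrected query:
SELECT id, kind, fee FROM transactions WHERE fee != 10.44 OR fee IS NULL

Result:
id | kind     | fee  
---+----------+------
1  | payment  | 23.16
2  | transfer | 8.41 
3  | payment  | 8.54 
4  | deposit  | 0.58 
5  | fee      | NULL 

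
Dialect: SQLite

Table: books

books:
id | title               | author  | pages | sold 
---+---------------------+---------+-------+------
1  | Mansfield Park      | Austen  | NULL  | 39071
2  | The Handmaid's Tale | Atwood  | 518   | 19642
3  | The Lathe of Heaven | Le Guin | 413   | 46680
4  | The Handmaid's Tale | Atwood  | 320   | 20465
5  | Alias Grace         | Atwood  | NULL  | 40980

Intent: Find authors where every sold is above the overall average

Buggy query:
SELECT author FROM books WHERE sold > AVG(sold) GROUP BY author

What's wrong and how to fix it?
Bug: WHERE evaluates per row before aggregation, so AVG() is unavailable

Fix: Compute the overall average in a scalar subquery and compare each group's MIN against it in HAVING

Corrected query:
SELECT author FROM books GROUP BY author HAVING MIN(sold) > (SELECT AVG(sold) FROM books)

Result:
author 
-------
Austen 
Le Guin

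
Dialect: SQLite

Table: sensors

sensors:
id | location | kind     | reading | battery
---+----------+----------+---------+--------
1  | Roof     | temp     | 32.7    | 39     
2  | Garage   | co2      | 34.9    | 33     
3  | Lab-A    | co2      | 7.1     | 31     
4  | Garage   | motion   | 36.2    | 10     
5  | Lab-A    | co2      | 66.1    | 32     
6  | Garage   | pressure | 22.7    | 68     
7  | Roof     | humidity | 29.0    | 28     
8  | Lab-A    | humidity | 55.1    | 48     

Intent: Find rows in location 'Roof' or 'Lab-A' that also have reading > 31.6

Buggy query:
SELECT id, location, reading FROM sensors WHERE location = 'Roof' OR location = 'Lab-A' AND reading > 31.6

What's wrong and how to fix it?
Bug: AND binds tighter than OR, so this parses as location = 'Roof' OR (location = 'Lab-A' AND reading > 31.6)

Fix: Group the OR with parentheses (or use IN), then AND the threshold

Corrected query:
SELECT id, location, reading FROM sensors WHERE (location = 'Roof' OR location = 'Lab-A') AND reading > 31.6

Result:
id | location | reading
---+----------+--------
1  | Roof     | 32.7   
5  | Lab-A    | 66.1   
8  | Lab-A    | 55.1   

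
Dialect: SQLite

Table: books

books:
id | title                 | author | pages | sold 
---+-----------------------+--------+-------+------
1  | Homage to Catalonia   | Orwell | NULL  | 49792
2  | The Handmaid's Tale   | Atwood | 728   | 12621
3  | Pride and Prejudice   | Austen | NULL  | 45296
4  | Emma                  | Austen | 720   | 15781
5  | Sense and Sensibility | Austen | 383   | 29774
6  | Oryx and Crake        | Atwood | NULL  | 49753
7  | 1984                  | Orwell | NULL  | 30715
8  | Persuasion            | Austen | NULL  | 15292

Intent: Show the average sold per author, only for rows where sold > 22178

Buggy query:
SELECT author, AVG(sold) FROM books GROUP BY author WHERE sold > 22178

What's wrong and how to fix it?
Bug: WHERE cannot follow GROUP BY

Fix: Move the WHERE clause before GROUP BY

Corrected query:
SELECT author, AVG(sold) FROM books WHERE sold > 22178 GROUP BY author

Result:
author | AVG(sold)
-------+----------
Atwood | 49753    
Austen | 37535    
Orwell | 40253.5  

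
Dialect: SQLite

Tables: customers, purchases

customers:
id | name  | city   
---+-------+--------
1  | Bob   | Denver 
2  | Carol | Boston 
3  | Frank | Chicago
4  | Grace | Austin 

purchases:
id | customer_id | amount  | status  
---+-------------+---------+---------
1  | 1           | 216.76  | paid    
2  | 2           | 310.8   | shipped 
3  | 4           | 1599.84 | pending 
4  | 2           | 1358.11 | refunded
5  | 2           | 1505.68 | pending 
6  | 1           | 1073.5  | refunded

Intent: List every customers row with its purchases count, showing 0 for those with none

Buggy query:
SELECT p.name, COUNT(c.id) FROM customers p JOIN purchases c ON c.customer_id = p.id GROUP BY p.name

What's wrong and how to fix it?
Bug: An inner join excludes parents with zero children

Fix: Switch to LEFT JOIN to retain unmatched parent rows

Corrected query:
SELECT p.name, COUNT(c.id) FROM customers p LEFT JOIN purchases c ON c.customer_id = p.id GROUP BY p.name

Result:
name  | COUNT(c.id)
------+------------
Bob   | 2          
Carol | 3          
Frank | 0          
Grace | 1          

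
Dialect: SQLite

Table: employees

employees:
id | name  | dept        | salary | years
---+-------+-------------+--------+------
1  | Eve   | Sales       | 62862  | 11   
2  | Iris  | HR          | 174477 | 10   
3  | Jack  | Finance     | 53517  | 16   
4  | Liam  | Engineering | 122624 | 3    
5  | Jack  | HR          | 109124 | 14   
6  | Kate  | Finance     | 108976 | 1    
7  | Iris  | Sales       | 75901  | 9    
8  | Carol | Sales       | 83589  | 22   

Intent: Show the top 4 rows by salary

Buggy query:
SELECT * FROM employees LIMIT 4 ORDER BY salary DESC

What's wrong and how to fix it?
Bug: LIMIT must come after ORDER BY

Fix: Swap the clauses: ORDER BY first, then LIMIT

Corrected query:
SELECT * FROM employees ORDER BY salary DESC LIMIT 4

Result:
id | name | dept        | salary | years
---+------+-------------+--------+------
2  | Iris | HR          | 174477 | 10   
4  | Liam | Engineering | 122624 | 3    
5  | Jack | HR          | 109124 | 14   
6  | Kate | Finance     | 108976 | 1    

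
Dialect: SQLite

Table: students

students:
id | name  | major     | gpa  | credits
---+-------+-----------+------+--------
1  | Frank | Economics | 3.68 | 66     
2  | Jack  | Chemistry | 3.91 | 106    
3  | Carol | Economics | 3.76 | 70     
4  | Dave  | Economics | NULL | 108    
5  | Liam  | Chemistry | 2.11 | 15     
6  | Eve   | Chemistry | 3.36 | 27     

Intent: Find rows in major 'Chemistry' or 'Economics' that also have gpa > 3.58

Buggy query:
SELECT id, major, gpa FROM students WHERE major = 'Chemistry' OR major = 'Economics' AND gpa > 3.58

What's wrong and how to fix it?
Bug: Without parentheses, AND is evaluated before OR, so the gpa filter only applies to the 'Economics' branch

Fix: Group the OR with parentheses (or use IN), then AND the threshold

Corrected query:
SELECT id, major, gpa FROM students WHERE (major = 'Chemistry' OR major = 'Economics') AND gpa > 3.58

Result:
id | major     | gpa 
---+-----------+-----
1  | Economics | 3.68
2  | Chemistry | 3.91
3  | Economics | 3.76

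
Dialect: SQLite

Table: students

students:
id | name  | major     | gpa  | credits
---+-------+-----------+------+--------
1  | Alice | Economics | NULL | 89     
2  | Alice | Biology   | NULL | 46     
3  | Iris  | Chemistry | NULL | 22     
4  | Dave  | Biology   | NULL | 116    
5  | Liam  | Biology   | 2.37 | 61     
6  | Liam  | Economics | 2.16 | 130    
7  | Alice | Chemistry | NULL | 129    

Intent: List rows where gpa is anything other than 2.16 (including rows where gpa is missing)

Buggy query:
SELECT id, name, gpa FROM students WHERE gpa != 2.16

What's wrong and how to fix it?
Bug: Inequality against NULL is unknown, not true; rows with NULL are dropped

Fix: Add an explicit OR gpa IS NULL to include the missing-value rows

Corrected query:
SELECT id, name, gpa FROM students WHERE gpa != 2.16 OR gpa IS NULL

Result:
id | name  | gpa 
---+-------+-----
1  | Alice | NULL
2  | Alice | NULL
3  | Iris  | NULL
4  | Dave  | NULL
5  | Liam  | 2.37
7  | Alice | NULL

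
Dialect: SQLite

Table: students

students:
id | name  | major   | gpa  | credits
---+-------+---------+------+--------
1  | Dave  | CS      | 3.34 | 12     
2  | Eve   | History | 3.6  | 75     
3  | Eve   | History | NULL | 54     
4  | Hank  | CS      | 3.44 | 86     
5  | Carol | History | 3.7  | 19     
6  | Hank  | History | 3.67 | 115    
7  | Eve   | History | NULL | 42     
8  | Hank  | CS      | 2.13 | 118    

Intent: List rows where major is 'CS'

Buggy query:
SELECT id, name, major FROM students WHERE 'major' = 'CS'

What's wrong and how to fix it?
Bug: Single quotes denote string literals in SQL; the column name is being compared as a constant string

Fix: Reference the column as major without single quotes

Corrected query:
SELECT id, name, major FROM students WHERE major = 'CS'

Result:
id | name | major
---+------+------
1  | Dave | CS   
4  | Hank | CS   
8  | Hank | CS   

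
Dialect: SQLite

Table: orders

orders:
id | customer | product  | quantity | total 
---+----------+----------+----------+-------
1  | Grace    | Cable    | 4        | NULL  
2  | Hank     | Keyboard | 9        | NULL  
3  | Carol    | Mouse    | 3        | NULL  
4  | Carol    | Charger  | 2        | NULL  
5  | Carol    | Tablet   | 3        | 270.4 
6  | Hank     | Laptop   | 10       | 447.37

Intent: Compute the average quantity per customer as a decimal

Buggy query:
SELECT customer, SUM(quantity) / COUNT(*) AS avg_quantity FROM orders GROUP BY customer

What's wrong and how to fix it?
Bug: SUM(quantity) and COUNT(*) are both integers; the division truncates the fractional part

Fix: Cast one side to REAL so the division keeps the fractional part

Corrected query:
SELECT customer, SUM(quantity) * 1.0 / COUNT(*) AS avg_quantity FROM orders GROUP BY customer

Result:
customer | avg_quantity
---------+-------------
Carol    | 2.666667    
Grace    | 4           
Hank     | 9.5         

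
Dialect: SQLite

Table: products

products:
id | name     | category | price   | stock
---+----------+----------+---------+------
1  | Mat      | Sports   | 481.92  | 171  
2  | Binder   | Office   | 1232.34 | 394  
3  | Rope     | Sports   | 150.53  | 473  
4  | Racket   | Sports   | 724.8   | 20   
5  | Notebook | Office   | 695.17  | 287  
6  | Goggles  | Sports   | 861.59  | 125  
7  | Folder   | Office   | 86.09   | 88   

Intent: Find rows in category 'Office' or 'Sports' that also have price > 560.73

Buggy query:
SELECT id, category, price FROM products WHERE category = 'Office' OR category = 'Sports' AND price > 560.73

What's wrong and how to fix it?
Bug: AND binds tighter than OR, so this parses as category = 'Office' OR (category = 'Sports' AND price > 560.73)

Fix: Group the OR with parentheses (or use IN), then AND the threshold

Corrected query:
SELECT id, category, price FROM products WHERE (category = 'Office' OR category = 'Sports') AND price > 560.73

Result:
id | category | price  
---+----------+--------
2  | Office   | 1232.34
4  | Sports   | 724.8  
5  | Office   | 695.17 
6  | Sports   | 861.59 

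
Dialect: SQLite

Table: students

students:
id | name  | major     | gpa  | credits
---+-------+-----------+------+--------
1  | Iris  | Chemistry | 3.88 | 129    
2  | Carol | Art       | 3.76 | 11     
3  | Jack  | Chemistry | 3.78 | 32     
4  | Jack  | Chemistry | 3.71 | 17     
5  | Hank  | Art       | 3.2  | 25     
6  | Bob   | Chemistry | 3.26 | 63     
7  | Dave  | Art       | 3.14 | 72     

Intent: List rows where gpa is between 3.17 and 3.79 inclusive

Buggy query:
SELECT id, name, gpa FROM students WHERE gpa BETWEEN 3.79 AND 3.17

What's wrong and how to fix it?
Bug: The bounds are reversed; BETWEEN a AND b requires a <= b to match anything

Fix: Write BETWEEN 3.17 AND 3.79

Corrected query:
SELECT id, name, gpa FROM students WHERE gpa BETWEEN 3.17 AND 3.79

Result:
id | name  | gpa 
---+-------+-----
2  | Carol | 3.76
3  | Jack  | 3.78
4  | Jack  | 3.71
5  | Hank  | 3.2 
6  | Bob   | 3.26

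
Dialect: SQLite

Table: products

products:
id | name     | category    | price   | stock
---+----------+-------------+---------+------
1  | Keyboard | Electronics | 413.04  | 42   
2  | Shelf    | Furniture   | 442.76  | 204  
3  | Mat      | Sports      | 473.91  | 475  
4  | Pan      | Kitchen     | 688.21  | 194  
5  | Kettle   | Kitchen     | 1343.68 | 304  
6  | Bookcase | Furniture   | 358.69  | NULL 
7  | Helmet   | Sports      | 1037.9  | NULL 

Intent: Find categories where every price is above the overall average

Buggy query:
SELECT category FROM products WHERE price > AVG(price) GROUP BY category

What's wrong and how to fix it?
Bug: AVG() is an aggregate; it can't sit directly in WHERE

Fix: Use a subquery for AVG and a HAVING MIN(...) filter so the condition holds for every row in the group

Corrected query:
SELECT category FROM products GROUP BY category HAVING MIN(price) > (SELECT AVG(price) FROM products)

Result:
category
--------
Kitchen 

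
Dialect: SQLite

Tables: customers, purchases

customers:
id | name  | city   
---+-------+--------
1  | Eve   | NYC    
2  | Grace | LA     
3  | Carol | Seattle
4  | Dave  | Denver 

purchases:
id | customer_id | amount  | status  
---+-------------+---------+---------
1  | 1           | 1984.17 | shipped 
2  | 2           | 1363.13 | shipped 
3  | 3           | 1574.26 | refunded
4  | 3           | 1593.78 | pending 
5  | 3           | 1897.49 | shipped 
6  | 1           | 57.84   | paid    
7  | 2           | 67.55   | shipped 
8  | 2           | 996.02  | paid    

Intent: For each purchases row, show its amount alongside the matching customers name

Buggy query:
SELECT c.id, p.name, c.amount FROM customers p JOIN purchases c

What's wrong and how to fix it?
Bug: JOIN with no ON clause produces a cartesian product; every purchases row pairs with every customers row

Fix: Specify the join condition linking the foreign key to the parent id

Corrected query:
SELECT c.id, p.name, c.amount FROM customers p JOIN purchases c ON c.customer_id = p.id

Result:
id | name  | amount 
---+-------+--------
1  | Eve   | 1984.17
2  | Grace | 1363.13
3  | Carol | 1574.26
4  | Carol | 1593.78
5  | Carol | 1897.49
6  | Eve   | 57.84  
7  | Grace | 67.55  
8  | Grace | 996.02 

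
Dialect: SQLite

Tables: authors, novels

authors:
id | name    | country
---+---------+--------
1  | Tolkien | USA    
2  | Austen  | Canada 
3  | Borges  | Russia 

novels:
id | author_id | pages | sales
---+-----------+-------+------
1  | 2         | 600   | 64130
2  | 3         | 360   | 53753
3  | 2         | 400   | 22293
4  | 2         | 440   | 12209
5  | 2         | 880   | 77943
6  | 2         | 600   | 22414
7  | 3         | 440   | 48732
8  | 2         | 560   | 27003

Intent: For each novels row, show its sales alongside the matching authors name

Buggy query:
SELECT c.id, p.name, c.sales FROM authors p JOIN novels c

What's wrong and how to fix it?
Bug: JOIN with no ON clause produces a cartesian product; every novels row pairs with every authors row

Fix: Specify the join condition linking the foreign key to the parent id

Corrected query:
SELECT c.id, p.name, c.sales FROM authors p JOIN novels c ON c.author_id = p.id

Result:
id | name   | sales
---+--------+------
1  | Austen | 64130
2  | Borges | 53753
3  | Austen | 22293
4  | Austen | 12209
5  | Austen | 77943
6  | Austen | 22414
7  | Borges | 48732
8  | Austen | 27003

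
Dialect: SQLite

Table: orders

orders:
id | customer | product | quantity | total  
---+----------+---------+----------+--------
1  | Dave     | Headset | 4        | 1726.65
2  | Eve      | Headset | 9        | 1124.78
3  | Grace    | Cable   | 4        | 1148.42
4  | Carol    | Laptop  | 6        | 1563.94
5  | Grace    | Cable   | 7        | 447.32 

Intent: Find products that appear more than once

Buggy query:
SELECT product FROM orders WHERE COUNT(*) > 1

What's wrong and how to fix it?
Bug: COUNT(*) is an aggregate and cannot be used in WHERE

Fix: Group first, then use HAVING for the count condition

Corrected query:
SELECT product FROM orders GROUP BY product HAVING COUNT(*) > 1

Result:
product
-------
Cable  
Headset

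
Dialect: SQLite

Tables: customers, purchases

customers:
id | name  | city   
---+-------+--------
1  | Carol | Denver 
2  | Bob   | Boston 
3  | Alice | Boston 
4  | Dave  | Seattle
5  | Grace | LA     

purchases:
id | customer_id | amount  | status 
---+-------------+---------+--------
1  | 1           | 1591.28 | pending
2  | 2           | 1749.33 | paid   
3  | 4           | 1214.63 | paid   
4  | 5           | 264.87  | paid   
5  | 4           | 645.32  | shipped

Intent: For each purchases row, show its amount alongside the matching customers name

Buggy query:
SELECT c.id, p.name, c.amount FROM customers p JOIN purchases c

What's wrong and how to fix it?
Bug: Missing join condition: each purchases row is matched to all customers rows instead of just its own

Fix: Add ON c.customer_id = p.id to the JOIN

Corrected query:
SELECT c.id, p.name, c.amount FROM customers p JOIN purchases c ON c.customer_id = p.id

Result:
id | name  | amount 
---+-------+--------
1  | Carol | 1591.28
2  | Bob   | 1749.33
3  | Dave  | 1214.63
4  | Grace | 264.87 
5  | Dave  | 645.32 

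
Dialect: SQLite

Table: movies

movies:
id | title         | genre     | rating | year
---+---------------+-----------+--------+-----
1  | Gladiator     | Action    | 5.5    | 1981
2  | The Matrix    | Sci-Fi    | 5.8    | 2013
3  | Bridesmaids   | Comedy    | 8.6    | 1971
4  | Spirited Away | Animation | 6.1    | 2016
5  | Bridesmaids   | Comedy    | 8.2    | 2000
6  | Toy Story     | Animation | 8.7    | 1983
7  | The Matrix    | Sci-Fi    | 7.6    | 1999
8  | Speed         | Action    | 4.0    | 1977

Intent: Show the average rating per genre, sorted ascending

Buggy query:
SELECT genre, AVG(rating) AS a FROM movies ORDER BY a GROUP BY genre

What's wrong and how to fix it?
Bug: ORDER BY appears before GROUP BY; SQL clause order requires GROUP BY first

Fix: Reorder: SELECT … FROM … GROUP BY … ORDER BY …

Corrected query:
SELECT genre, AVG(rating) AS a FROM movies GROUP BY genre ORDER BY a

Result:
genre     | a   
----------+-----
Action    | 4.75
Sci-Fi    | 6.7 
Animation | 7.4 
Comedy    | 8.4 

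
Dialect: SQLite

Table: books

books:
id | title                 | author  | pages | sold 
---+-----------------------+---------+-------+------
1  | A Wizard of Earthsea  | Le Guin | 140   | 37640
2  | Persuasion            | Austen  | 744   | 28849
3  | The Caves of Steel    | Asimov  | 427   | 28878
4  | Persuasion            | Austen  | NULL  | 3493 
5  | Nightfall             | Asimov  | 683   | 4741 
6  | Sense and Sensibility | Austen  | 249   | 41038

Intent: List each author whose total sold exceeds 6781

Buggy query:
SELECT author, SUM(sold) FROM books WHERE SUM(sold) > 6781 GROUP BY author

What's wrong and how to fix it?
Bug: SUM(sold) is an aggregate, but WHERE filters rows before aggregation

Fix: Move the aggregate condition to a HAVING clause

Corrected query:
SELECT author, SUM(sold) FROM books GROUP BY author HAVING SUM(sold) > 6781

Result:
author  | SUM(sold)
--------+----------
Asimov  | 33619    
Austen  | 73380    
Le Guin | 37640    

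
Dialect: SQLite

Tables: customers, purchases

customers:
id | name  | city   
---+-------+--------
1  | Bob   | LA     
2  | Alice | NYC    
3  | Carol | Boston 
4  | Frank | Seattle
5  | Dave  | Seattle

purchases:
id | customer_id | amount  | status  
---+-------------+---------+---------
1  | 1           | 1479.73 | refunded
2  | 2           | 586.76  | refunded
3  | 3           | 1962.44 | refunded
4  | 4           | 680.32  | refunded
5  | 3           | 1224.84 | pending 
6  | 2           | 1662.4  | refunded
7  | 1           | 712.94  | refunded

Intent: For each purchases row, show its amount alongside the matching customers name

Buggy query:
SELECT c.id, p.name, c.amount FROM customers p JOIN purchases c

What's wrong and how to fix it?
Bug: Missing join condition: each purchases row is matched to all customers rows instead of just its own

Fix: Specify the join condition linking the foreign key to the parent id

Corrected query:
SELECT c.id, p.name, c.amount FROM customers p JOIN purchases c ON c.customer_id = p.id

Result:
id | name  | amount 
---+-------+--------
1  | Bob   | 1479.73
2  | Alice | 586.76 
3  | Carol | 1962.44
4  | Frank | 680.32 
5  | Carol | 1224.84
6  | Alice | 1662.4 
7  | Bob   | 712.94 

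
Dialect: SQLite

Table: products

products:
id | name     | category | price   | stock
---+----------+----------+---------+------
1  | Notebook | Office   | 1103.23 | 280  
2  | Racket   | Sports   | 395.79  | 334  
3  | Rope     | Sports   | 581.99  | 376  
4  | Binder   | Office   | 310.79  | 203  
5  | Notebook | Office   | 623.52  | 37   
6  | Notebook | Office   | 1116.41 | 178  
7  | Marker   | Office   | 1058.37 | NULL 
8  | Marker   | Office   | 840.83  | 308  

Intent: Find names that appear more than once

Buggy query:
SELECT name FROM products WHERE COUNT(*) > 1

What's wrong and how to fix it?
Bug: WHERE can't reference COUNT(*); aggregates are computed after WHERE

Fix: GROUP BY name, then filter groups with HAVING COUNT(*) > 1

Corrected query:
SELECT name FROM products GROUP BY name HAVING COUNT(*) > 1

Result:
name    
--------
Marker  
Notebook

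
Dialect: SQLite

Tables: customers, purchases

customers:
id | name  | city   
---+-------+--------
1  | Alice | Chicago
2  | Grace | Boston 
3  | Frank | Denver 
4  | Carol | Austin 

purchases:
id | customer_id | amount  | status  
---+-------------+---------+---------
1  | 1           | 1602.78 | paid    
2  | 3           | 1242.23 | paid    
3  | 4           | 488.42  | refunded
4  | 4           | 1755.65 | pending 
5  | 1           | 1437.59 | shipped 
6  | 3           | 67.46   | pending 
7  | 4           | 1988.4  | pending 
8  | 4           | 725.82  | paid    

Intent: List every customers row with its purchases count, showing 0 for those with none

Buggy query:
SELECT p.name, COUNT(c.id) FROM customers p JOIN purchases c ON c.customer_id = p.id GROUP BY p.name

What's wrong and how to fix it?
Bug: INNER JOIN drops customers rows that have no matching purchases rows

Fix: Switch to LEFT JOIN to retain unmatched parent rows

Corrected query:
SELECT p.name, COUNT(c.id) FROM customers p LEFT JOIN purchases c ON c.customer_id = p.id GROUP BY p.name

Result:
name  | COUNT(c.id)
------+------------
Alice | 2          
Carol | 4          
Frank | 2          
Grace | 0          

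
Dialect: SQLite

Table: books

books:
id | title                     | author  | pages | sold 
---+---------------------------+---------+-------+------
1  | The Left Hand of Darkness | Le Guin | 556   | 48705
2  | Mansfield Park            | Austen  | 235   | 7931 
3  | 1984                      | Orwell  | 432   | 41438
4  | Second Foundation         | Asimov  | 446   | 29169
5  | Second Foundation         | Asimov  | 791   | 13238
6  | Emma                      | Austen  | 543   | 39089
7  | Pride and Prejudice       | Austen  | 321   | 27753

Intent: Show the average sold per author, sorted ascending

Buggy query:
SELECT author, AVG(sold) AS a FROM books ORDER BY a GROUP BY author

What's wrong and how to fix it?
Bug: ORDER BY appears before GROUP BY; SQL clause order requires GROUP BY first

Fix: Move ORDER BY to the end, after GROUP BY

Corrected query:
SELECT author, AVG(sold) AS a FROM books GROUP BY author ORDER BY a

Result:
author  | a           
--------+-------------
Asimov  | 21203.5     
Austen  | 24924.333333
Orwell  | 41438       
Le Guin | 48705       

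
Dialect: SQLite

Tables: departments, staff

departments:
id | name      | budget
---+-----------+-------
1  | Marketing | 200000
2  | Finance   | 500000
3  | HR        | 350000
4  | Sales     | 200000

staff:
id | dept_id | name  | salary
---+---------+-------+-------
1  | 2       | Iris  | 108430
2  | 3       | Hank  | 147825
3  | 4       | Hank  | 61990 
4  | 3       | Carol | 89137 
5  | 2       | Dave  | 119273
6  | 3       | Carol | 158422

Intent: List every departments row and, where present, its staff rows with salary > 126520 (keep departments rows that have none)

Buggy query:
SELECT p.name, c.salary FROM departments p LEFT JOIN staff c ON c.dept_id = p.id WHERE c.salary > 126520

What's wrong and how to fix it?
Bug: Filtering c.salary in WHERE discards the NULL rows produced by LEFT JOIN, turning it into an inner join

Fix: Move the right-table condition into the ON clause so unmatched parents are kept

Corrected query:
SELECT p.name, c.salary FROM departments p LEFT JOIN staff c ON c.dept_id = p.id AND c.salary > 126520

Result:
name      | salary
----------+-------
Marketing | NULL  
Finance   | NULL  
HR        | 147825
HR        | 158422
Sales     | NULL  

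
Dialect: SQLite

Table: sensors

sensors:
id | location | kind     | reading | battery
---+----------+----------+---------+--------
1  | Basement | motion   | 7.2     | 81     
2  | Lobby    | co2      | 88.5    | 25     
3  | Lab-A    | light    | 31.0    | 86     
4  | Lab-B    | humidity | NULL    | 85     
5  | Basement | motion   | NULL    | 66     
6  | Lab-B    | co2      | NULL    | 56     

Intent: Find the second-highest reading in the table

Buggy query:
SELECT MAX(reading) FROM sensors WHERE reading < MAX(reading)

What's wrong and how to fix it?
Bug: The inner MAX is an aggregate inside WHERE, which is not allowed

Fix: Put the inner MAX in a scalar subquery

Corrected query:
SELECT MAX(reading) FROM sensors WHERE reading < (SELECT MAX(reading) FROM sensors)

Result:
MAX(reading)
------------
31          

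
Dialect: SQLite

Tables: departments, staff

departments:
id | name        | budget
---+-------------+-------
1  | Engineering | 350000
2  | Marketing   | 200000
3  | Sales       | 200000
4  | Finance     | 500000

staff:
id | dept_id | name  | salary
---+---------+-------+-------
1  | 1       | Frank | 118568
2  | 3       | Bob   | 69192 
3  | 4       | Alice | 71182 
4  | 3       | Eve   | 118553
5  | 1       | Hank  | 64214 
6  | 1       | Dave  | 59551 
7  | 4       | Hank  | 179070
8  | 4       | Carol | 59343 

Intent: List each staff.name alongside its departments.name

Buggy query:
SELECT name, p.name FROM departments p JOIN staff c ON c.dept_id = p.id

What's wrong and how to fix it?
Bug: Both tables have a 'name' column; the unqualified reference is ambiguous

Fix: Prefix ambiguous columns with the table alias

Corrected query:
SELECT c.name, p.name FROM departments p JOIN staff c ON c.dept_id = p.id

Result:
name  | name       
------+------------
Frank | Engineering
Bob   | Sales      
Alice | Finance    
Eve   | Sales      
Hank  | Engineering
Dave  | Engineering
Hank  | Finance    
Carol | Finance    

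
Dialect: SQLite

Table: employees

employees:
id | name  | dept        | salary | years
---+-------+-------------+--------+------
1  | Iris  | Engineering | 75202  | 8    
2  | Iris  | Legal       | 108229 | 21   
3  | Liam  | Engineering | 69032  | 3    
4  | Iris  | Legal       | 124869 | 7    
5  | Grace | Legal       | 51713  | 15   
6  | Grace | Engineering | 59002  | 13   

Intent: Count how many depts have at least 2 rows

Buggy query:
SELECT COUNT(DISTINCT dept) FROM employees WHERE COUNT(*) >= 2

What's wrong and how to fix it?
Bug: WHERE filters individual rows, not groups, so a group-level COUNT is invalid there

Fix: Use a subquery that GROUPs and filters with HAVING, then count its rows

Corrected query:
SELECT COUNT(*) FROM (SELECT dept FROM employees GROUP BY dept HAVING COUNT(*) >= 2)

Result:
COUNT(*)
--------
2       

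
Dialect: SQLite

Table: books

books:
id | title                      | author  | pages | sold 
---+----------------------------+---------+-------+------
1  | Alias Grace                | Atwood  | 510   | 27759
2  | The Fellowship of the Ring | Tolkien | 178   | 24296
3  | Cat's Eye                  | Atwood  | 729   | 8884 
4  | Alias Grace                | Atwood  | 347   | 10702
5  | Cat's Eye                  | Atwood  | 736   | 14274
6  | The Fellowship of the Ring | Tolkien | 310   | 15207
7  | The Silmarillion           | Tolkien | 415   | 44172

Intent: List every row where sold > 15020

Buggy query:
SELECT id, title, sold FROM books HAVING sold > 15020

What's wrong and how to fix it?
Bug: HAVING filters the output of aggregation, but this query has no GROUP BY and no aggregate functions, so SQLite rejects it (HAVING clause on a non-aggregate query); the condition here is per row

Fix: Use WHERE for row-level filtering

Corrected query:
SELECT id, title, sold FROM books WHERE sold > 15020

Result:
id | title                      | sold 
---+----------------------------+------
1  | Alias Grace                | 27759
2  | The Fellowship of the Ring | 24296
6  | The Fellowship of the Ring | 15207
7  | The Silmarillion           | 44172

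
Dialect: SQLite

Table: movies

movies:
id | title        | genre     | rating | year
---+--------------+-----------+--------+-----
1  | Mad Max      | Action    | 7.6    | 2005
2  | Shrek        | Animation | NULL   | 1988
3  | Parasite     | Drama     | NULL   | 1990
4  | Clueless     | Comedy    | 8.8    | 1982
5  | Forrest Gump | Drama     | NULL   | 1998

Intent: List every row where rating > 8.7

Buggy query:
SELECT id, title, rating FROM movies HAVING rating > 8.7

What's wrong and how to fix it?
Bug: HAVING filters the output of aggregation, but this query has no GROUP BY and no aggregate functions, so SQLite rejects it (HAVING clause on a non-aggregate query); the condition here is per row

Fix: Replace HAVING with WHERE since the condition applies to individual rows

Corrected query:
SELECT id, title, rating FROM movies WHERE rating > 8.7

Result:
id | title    | rating
---+----------+-------
4  | Clueless | 8.8   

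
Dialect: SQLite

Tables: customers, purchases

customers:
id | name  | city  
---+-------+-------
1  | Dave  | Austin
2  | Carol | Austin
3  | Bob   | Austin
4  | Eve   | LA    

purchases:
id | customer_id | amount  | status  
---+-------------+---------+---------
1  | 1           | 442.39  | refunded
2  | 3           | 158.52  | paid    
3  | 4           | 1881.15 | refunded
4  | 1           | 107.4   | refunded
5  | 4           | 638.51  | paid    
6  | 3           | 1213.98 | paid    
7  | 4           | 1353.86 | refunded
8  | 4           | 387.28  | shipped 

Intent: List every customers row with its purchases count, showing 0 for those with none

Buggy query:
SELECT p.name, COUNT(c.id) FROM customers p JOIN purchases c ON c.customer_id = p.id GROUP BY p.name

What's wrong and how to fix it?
Bug: An inner join excludes parents with zero children

Fix: Use LEFT JOIN so parents without children still appear (COUNT(c.id) gives 0)

Corrected query:
SELECT p.name, COUNT(c.id) FROM customers p LEFT JOIN purchases c ON c.customer_id = p.id GROUP BY p.name

Result:
name  | COUNT(c.id)
------+------------
Bob   | 2          
Carol | 0          
Dave  | 2          
Eve   | 4          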